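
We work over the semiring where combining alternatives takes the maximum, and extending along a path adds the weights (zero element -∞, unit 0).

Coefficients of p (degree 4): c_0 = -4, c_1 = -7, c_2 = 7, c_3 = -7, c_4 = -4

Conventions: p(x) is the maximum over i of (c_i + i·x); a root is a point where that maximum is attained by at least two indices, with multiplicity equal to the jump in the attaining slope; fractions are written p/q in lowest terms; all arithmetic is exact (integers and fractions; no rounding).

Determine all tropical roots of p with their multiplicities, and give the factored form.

hull edge (i=0, c=-4) to (i=2, c=7): slope 11/2, span 2
hull edge (i=2, c=7) to (i=4, c=-4): slope -11/2, span 2
Factored form: p(x) = -4 ⊗ (x ⊕ (-11/2)) ⊗ (x ⊕ (-11/2)) ⊗ (x ⊕ 11/2) ⊗ (x ⊕ 11/2)
Answer: roots = -11/2 (mult 2), 11/2 (mult 2)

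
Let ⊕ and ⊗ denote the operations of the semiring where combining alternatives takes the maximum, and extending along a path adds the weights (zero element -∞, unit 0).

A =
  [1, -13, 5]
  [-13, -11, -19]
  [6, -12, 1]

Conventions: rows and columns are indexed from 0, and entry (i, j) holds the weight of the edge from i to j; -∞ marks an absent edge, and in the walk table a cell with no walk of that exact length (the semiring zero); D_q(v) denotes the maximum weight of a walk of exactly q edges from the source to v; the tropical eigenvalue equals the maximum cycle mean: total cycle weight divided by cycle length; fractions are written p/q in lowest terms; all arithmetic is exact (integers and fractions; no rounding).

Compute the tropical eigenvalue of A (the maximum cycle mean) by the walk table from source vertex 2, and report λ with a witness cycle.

q=0: [-∞, -∞, 0]
q=1: [6, -12, 1]
q=2: [7, -7, 11]
q=3: [17, -1, 12]
Optimal cycle mean attained by: cycle 0->2->0, total 5 + 6, length 2.
Answer: λ = 11/2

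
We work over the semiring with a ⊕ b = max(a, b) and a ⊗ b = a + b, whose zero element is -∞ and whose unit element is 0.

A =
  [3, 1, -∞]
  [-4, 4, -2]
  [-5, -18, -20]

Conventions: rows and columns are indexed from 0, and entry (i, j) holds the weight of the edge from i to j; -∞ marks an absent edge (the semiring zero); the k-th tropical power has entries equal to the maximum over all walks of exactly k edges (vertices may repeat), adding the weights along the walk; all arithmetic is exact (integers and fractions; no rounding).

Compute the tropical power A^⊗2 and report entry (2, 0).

A^⊗2:
  [6, 5, -1]
  [0, 8, 2]
  [-2, -4, -20]
Key observation: the optimum is the walk 2->0->0, with weight (-5) + 3 = -2.
Optimal value attained by: walk 2->0->0.
Answer: (A^⊗2)[2][0] = -2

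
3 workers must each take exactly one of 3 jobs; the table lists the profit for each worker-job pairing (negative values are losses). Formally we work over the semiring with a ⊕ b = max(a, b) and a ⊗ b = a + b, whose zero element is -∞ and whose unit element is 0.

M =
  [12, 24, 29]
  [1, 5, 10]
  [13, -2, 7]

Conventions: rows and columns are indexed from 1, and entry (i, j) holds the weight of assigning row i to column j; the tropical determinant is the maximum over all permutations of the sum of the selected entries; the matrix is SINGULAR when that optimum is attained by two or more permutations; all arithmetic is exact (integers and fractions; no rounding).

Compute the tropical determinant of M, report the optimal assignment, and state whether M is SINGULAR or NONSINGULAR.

σ = (1, 2, 3): 12 + 5 + 7 = 24
σ = (1, 3, 2): 12 + 10 + (-2) = 20
σ = (2, 1, 3): 24 + 1 + 7 = 32
σ = (2, 3, 1): 24 + 10 + 13 = 47
σ = (3, 1, 2): 29 + 1 + (-2) = 28
σ = (3, 2, 1): 29 + 5 + 13 = 47
Optimal value attained by: σ = (2, 3, 1).
Answer: det⊕(M) = 47; verdict: SINGULAR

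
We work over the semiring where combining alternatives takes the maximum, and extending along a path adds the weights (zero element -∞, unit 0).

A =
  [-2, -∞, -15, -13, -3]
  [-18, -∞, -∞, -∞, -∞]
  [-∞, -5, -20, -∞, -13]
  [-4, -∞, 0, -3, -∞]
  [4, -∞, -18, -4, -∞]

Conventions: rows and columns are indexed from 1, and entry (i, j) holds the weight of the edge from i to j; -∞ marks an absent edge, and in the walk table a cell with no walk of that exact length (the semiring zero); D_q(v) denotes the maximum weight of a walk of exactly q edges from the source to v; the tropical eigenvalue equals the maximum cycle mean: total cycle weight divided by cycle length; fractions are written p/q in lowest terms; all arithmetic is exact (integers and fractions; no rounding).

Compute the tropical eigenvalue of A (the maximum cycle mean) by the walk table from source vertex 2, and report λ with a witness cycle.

q=0: [-∞, 0, -∞, -∞, -∞]
q=1: [-18, -∞, -∞, -∞, -∞]
q=2: [-20, -∞, -33, -31, -21]
q=3: [-17, -38, -31, -25, -23]
q=4: [-19, -36, -25, -27, -20]
q=5: [-16, -30, -27, -24, -22]
Optimal cycle mean attained by: cycle 1->5->1, total (-3) + 4, length 2.
Answer: λ = 1/2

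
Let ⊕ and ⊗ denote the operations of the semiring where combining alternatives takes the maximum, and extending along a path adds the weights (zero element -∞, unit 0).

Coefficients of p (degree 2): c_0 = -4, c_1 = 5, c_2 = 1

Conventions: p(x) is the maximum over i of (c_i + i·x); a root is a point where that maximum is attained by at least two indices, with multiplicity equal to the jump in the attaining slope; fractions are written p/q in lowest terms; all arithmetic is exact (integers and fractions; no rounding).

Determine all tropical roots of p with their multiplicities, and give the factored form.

hull edge (i=0, c=-4) to (i=1, c=5): slope 9, span 1
hull edge (i=1, c=5) to (i=2, c=1): slope -4, span 1
Factored form: p(x) = 1 ⊗ (x ⊕ (-9)) ⊗ (x ⊕ 4)
Answer: roots = -9 (mult 1), 4 (mult 1)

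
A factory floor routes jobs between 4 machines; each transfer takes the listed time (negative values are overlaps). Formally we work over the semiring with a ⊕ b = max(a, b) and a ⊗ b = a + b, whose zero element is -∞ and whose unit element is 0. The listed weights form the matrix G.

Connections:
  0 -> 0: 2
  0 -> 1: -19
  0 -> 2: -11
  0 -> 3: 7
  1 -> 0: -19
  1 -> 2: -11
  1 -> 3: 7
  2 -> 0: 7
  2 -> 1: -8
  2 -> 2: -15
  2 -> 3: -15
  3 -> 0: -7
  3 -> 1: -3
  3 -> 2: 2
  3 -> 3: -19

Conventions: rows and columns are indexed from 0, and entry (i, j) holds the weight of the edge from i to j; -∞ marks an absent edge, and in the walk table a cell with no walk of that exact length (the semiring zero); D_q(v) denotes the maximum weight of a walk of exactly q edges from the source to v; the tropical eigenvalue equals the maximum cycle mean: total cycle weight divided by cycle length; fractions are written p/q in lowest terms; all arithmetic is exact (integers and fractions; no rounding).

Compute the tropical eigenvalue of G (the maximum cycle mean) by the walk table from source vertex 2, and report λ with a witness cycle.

q=0: [-∞, -∞, 0, -∞]
q=1: [7, -8, -15, -15]
q=2: [9, -12, -4, 14]
q=3: [11, 11, 16, 16]
q=4: [23, 13, 18, 18]
Optimal cycle mean attained by: cycle 0->3->2->0, total 7 + 2 + 7, length 3.
Answer: λ = 16/3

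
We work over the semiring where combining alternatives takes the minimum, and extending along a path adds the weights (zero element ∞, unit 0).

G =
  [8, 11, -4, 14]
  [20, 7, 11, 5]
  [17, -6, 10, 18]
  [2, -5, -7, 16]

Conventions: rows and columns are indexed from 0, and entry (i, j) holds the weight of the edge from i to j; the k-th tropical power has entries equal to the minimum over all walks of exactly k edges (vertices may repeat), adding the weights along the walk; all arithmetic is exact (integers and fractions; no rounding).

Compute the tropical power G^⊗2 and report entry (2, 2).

G^⊗2:
  [13, -10, 4, 14]
  [7, 0, -2, 12]
  [14, 1, 5, -1]
  [10, -13, -2, 0]
Key observation: the optimum is the walk 2->1->2, with weight (-6) + 11 = 5.
Optimal value attained by: walk 2->1->2.
Answer: (G^⊗2)[2][2] = 5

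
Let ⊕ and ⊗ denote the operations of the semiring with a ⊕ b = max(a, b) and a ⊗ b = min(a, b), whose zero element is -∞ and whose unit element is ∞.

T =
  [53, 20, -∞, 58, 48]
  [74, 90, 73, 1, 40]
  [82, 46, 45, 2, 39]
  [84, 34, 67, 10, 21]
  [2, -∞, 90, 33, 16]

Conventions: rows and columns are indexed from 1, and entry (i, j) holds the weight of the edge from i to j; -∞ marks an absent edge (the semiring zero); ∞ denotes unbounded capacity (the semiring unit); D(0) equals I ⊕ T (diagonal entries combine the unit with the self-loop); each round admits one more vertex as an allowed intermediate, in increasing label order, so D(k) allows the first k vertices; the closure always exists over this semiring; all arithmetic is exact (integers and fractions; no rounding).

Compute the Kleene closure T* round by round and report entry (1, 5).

D(0):
  [∞, 20, -∞, 58, 48]
  [74, ∞, 73, 1, 40]
  [82, 46, ∞, 2, 39]
  [84, 34, 67, ∞, 21]
  [2, -∞, 90, 33, ∞]
D(1):
  [∞, 20, -∞, 58, 48]
  [74, ∞, 73, 58, 48]
  [82, 46, ∞, 58, 48]
  [84, 34, 67, ∞, 48]
  [2, 2, 90, 33, ∞]
D(2):
  [∞, 20, 20, 58, 48]
  [74, ∞, 73, 58, 48]
  [82, 46, ∞, 58, 48]
  [84, 34, 67, ∞, 48]
  [2, 2, 90, 33, ∞]
D(3):
  [∞, 20, 20, 58, 48]
  [74, ∞, 73, 58, 48]
  [82, 46, ∞, 58, 48]
  [84, 46, 67, ∞, 48]
  [82, 46, 90, 58, ∞]
D(4):
  [∞, 46, 58, 58, 48]
  [74, ∞, 73, 58, 48]
  [82, 46, ∞, 58, 48]
  [84, 46, 67, ∞, 48]
  [82, 46, 90, 58, ∞]
D(5):
  [∞, 46, 58, 58, 48]
  [74, ∞, 73, 58, 48]
  [82, 46, ∞, 58, 48]
  [84, 46, 67, ∞, 48]
  [82, 46, 90, 58, ∞]
Answer: T*[1][5] = 48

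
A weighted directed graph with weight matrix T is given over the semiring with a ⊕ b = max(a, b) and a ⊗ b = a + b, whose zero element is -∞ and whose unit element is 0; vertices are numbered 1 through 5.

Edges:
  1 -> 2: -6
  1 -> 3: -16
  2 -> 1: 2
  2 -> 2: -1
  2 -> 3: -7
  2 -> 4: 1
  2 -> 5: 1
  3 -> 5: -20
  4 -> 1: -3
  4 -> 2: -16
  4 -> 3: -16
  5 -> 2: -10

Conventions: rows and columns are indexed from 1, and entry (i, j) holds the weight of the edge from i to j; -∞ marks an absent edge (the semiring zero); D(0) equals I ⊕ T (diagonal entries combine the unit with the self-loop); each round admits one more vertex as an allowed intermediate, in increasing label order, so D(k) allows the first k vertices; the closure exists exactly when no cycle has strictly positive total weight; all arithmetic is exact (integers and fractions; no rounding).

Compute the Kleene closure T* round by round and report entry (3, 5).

D(0):
  [0, -6, -16, -∞, -∞]
  [2, 0, -7, 1, 1]
  [-∞, -∞, 0, -∞, -20]
  [-3, -16, -16, 0, -∞]
  [-∞, -10, -∞, -∞, 0]
D(1):
  [0, -6, -16, -∞, -∞]
  [2, 0, -7, 1, 1]
  [-∞, -∞, 0, -∞, -20]
  [-3, -9, -16, 0, -∞]
  [-∞, -10, -∞, -∞, 0]
D(2):
  [0, -6, -13, -5, -5]
  [2, 0, -7, 1, 1]
  [-∞, -∞, 0, -∞, -20]
  [-3, -9, -16, 0, -8]
  [-8, -10, -17, -9, 0]
D(3):
  [0, -6, -13, -5, -5]
  [2, 0, -7, 1, 1]
  [-∞, -∞, 0, -∞, -20]
  [-3, -9, -16, 0, -8]
  [-8, -10, -17, -9, 0]
D(4):
  [0, -6, -13, -5, -5]
  [2, 0, -7, 1, 1]
  [-∞, -∞, 0, -∞, -20]
  [-3, -9, -16, 0, -8]
  [-8, -10, -17, -9, 0]
D(5):
  [0, -6, -13, -5, -5]
  [2, 0, -7, 1, 1]
  [-28, -30, 0, -29, -20]
  [-3, -9, -16, 0, -8]
  [-8, -10, -17, -9, 0]
Answer: T*[3][5] = -20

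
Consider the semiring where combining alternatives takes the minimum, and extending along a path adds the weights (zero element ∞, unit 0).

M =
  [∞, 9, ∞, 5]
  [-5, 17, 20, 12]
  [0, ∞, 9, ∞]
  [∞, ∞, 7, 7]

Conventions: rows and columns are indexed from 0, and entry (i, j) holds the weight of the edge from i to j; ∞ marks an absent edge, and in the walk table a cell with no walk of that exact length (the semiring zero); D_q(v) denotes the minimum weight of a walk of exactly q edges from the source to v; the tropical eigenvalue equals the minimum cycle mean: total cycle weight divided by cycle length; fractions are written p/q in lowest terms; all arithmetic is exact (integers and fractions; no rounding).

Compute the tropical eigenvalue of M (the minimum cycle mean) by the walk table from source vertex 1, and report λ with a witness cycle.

q=0: [∞, 0, ∞, ∞]
q=1: [-5, 17, 20, 12]
q=2: [12, 4, 19, 0]
q=3: [-1, 21, 7, 7]
q=4: [7, 8, 14, 4]
Optimal cycle mean attained by: cycle 0->1->0, total 9 + (-5), length 2.
Answer: λ = 2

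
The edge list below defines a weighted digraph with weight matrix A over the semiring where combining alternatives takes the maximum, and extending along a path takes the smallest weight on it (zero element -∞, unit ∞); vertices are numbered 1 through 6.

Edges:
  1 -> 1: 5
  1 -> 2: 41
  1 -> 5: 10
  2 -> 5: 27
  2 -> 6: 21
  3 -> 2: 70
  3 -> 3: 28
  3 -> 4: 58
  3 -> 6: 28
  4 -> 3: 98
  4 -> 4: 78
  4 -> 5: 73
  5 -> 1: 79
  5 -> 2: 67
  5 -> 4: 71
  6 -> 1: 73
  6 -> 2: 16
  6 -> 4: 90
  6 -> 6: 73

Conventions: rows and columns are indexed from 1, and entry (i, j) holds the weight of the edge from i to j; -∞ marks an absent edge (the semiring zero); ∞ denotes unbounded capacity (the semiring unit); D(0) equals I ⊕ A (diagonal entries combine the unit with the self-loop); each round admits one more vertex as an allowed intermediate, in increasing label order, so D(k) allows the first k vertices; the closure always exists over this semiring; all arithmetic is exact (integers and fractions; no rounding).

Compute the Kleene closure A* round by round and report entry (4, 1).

D(0):
  [∞, 41, -∞, -∞, 10, -∞]
  [-∞, ∞, -∞, -∞, 27, 21]
  [-∞, 70, ∞, 58, -∞, 28]
  [-∞, -∞, 98, ∞, 73, -∞]
  [79, 67, -∞, 71, ∞, -∞]
  [73, 16, -∞, 90, -∞, ∞]
D(1):
  [∞, 41, -∞, -∞, 10, -∞]
  [-∞, ∞, -∞, -∞, 27, 21]
  [-∞, 70, ∞, 58, -∞, 28]
  [-∞, -∞, 98, ∞, 73, -∞]
  [79, 67, -∞, 71, ∞, -∞]
  [73, 41, -∞, 90, 10, ∞]
D(2):
  [∞, 41, -∞, -∞, 27, 21]
  [-∞, ∞, -∞, -∞, 27, 21]
  [-∞, 70, ∞, 58, 27, 28]
  [-∞, -∞, 98, ∞, 73, -∞]
  [79, 67, -∞, 71, ∞, 21]
  [73, 41, -∞, 90, 27, ∞]
D(3):
  [∞, 41, -∞, -∞, 27, 21]
  [-∞, ∞, -∞, -∞, 27, 21]
  [-∞, 70, ∞, 58, 27, 28]
  [-∞, 70, 98, ∞, 73, 28]
  [79, 67, -∞, 71, ∞, 21]
  [73, 41, -∞, 90, 27, ∞]
D(4):
  [∞, 41, -∞, -∞, 27, 21]
  [-∞, ∞, -∞, -∞, 27, 21]
  [-∞, 70, ∞, 58, 58, 28]
  [-∞, 70, 98, ∞, 73, 28]
  [79, 70, 71, 71, ∞, 28]
  [73, 70, 90, 90, 73, ∞]
D(5):
  [∞, 41, 27, 27, 27, 27]
  [27, ∞, 27, 27, 27, 27]
  [58, 70, ∞, 58, 58, 28]
  [73, 70, 98, ∞, 73, 28]
  [79, 70, 71, 71, ∞, 28]
  [73, 70, 90, 90, 73, ∞]
D(6):
  [∞, 41, 27, 27, 27, 27]
  [27, ∞, 27, 27, 27, 27]
  [58, 70, ∞, 58, 58, 28]
  [73, 70, 98, ∞, 73, 28]
  [79, 70, 71, 71, ∞, 28]
  [73, 70, 90, 90, 73, ∞]
Answer: A*[4][1] = 73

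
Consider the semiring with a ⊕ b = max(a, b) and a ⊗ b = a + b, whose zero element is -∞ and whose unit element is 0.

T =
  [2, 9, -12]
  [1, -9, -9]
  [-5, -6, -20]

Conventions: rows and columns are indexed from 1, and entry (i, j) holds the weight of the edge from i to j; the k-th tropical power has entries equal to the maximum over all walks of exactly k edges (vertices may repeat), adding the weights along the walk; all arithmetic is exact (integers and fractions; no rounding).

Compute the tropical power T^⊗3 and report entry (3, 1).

T^⊗2:
  [10, 11, 0]
  [3, 10, -11]
  [-3, 4, -15]
T^⊗3:
  [12, 19, 2]
  [11, 12, 1]
  [5, 6, -5]
Key observation: the optimum is the walk 3->1->2->1, with weight (-5) + 9 + 1 = 5.
Optimal value attained by: walk 3->1->2->1.
Answer: (T^⊗3)[3][1] = 5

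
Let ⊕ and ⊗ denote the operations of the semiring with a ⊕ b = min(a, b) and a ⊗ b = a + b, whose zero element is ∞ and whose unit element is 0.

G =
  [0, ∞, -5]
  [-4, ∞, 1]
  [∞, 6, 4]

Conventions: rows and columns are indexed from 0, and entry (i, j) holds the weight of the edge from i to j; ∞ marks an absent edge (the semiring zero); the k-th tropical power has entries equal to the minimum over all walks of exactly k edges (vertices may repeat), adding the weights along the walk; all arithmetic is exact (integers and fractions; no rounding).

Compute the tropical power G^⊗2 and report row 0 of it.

G^⊗2:
  [0, 1, -5]
  [-4, 7, -9]
  [2, 10, 7]
Answer: row 0 of G^⊗2 = [0, 1, -5]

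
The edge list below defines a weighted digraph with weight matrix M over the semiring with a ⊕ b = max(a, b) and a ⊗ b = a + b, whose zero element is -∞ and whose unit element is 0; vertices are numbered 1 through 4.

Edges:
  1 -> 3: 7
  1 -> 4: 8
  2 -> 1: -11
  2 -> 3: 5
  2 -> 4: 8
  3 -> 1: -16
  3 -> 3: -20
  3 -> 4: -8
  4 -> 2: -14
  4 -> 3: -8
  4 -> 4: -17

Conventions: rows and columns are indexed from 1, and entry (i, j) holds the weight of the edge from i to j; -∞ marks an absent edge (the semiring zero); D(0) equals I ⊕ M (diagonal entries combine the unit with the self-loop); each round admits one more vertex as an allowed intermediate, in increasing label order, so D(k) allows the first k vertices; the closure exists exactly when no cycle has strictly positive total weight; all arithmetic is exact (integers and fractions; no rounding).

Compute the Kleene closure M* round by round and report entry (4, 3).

D(0):
  [0, -∞, 7, 8]
  [-11, 0, 5, 8]
  [-16, -∞, 0, -8]
  [-∞, -14, -8, 0]
D(1):
  [0, -∞, 7, 8]
  [-11, 0, 5, 8]
  [-16, -∞, 0, -8]
  [-∞, -14, -8, 0]
D(2):
  [0, -∞, 7, 8]
  [-11, 0, 5, 8]
  [-16, -∞, 0, -8]
  [-25, -14, -8, 0]
D(3):
  [0, -∞, 7, 8]
  [-11, 0, 5, 8]
  [-16, -∞, 0, -8]
  [-24, -14, -8, 0]
D(4):
  [0, -6, 7, 8]
  [-11, 0, 5, 8]
  [-16, -22, 0, -8]
  [-24, -14, -8, 0]
Answer: M*[4][3] = -8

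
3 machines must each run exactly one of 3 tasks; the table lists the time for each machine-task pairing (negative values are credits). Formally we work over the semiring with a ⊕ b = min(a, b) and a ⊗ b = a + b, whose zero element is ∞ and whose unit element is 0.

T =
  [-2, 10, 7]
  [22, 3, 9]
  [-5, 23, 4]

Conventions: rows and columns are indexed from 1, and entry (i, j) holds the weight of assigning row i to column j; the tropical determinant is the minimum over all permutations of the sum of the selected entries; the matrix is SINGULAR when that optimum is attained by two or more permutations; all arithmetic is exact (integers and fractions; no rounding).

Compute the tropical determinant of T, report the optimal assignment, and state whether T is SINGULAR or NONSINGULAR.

σ = (1, 2, 3): (-2) + 3 + 4 = 5
σ = (1, 3, 2): (-2) + 9 + 23 = 30
σ = (2, 1, 3): 10 + 22 + 4 = 36
σ = (2, 3, 1): 10 + 9 + (-5) = 14
σ = (3, 1, 2): 7 + 22 + 23 = 52
σ = (3, 2, 1): 7 + 3 + (-5) = 5
Optimal value attained by: σ = (1, 2, 3).
Answer: det⊕(T) = 5; verdict: SINGULAR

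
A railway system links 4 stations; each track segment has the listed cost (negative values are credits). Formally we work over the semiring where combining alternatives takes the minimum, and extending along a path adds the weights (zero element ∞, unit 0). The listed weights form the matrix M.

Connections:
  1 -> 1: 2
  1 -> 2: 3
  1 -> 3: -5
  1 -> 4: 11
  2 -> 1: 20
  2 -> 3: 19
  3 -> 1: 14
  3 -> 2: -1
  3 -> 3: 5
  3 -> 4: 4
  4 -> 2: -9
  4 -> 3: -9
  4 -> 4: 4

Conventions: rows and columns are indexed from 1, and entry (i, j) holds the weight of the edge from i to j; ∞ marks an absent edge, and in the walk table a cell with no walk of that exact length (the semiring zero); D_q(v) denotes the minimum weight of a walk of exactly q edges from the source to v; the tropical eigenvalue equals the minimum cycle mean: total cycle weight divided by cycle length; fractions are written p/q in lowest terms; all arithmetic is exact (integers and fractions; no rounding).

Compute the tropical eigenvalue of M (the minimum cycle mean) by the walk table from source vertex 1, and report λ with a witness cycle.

q=0: [0, ∞, ∞, ∞]
q=1: [2, 3, -5, 11]
q=2: [4, -6, -3, -1]
q=3: [6, -10, -10, 1]
q=4: [4, -11, -8, -6]
Optimal cycle mean attained by: cycle 3->4->3, total 4 + (-9), length 2.
Answer: λ = -5/2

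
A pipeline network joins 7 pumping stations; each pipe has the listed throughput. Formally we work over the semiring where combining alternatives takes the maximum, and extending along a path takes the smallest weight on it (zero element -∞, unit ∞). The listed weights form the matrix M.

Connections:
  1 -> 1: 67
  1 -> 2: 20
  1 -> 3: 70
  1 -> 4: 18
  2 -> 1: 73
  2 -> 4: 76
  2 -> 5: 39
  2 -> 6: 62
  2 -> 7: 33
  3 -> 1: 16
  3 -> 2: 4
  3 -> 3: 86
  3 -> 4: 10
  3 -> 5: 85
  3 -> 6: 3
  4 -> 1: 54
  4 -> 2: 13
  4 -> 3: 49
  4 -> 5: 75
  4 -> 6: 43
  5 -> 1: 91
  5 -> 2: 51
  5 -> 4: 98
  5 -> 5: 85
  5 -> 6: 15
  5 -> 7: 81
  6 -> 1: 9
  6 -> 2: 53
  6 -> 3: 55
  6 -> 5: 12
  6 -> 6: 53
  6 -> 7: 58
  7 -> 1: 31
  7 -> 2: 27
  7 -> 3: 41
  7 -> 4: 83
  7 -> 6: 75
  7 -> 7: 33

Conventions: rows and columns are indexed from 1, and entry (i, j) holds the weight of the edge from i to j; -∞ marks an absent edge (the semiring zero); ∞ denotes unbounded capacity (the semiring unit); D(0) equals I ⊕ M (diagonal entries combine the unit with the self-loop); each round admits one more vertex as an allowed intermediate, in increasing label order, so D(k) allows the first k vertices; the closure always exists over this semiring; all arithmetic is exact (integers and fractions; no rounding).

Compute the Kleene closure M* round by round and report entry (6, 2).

D(0):
  [∞, 20, 70, 18, -∞, -∞, -∞]
  [73, ∞, -∞, 76, 39, 62, 33]
  [16, 4, ∞, 10, 85, 3, -∞]
  [54, 13, 49, ∞, 75, 43, -∞]
  [91, 51, -∞, 98, ∞, 15, 81]
  [9, 53, 55, -∞, 12, ∞, 58]
  [31, 27, 41, 83, -∞, 75, ∞]
D(1):
  [∞, 20, 70, 18, -∞, -∞, -∞]
  [73, ∞, 70, 76, 39, 62, 33]
  [16, 16, ∞, 16, 85, 3, -∞]
  [54, 20, 54, ∞, 75, 43, -∞]
  [91, 51, 70, 98, ∞, 15, 81]
  [9, 53, 55, 9, 12, ∞, 58]
  [31, 27, 41, 83, -∞, 75, ∞]
D(2):
  [∞, 20, 70, 20, 20, 20, 20]
  [73, ∞, 70, 76, 39, 62, 33]
  [16, 16, ∞, 16, 85, 16, 16]
  [54, 20, 54, ∞, 75, 43, 20]
  [91, 51, 70, 98, ∞, 51, 81]
  [53, 53, 55, 53, 39, ∞, 58]
  [31, 27, 41, 83, 27, 75, ∞]
D(3):
  [∞, 20, 70, 20, 70, 20, 20]
  [73, ∞, 70, 76, 70, 62, 33]
  [16, 16, ∞, 16, 85, 16, 16]
  [54, 20, 54, ∞, 75, 43, 20]
  [91, 51, 70, 98, ∞, 51, 81]
  [53, 53, 55, 53, 55, ∞, 58]
  [31, 27, 41, 83, 41, 75, ∞]
D(4):
  [∞, 20, 70, 20, 70, 20, 20]
  [73, ∞, 70, 76, 75, 62, 33]
  [16, 16, ∞, 16, 85, 16, 16]
  [54, 20, 54, ∞, 75, 43, 20]
  [91, 51, 70, 98, ∞, 51, 81]
  [53, 53, 55, 53, 55, ∞, 58]
  [54, 27, 54, 83, 75, 75, ∞]
D(5):
  [∞, 51, 70, 70, 70, 51, 70]
  [75, ∞, 70, 76, 75, 62, 75]
  [85, 51, ∞, 85, 85, 51, 81]
  [75, 51, 70, ∞, 75, 51, 75]
  [91, 51, 70, 98, ∞, 51, 81]
  [55, 53, 55, 55, 55, ∞, 58]
  [75, 51, 70, 83, 75, 75, ∞]
D(6):
  [∞, 51, 70, 70, 70, 51, 70]
  [75, ∞, 70, 76, 75, 62, 75]
  [85, 51, ∞, 85, 85, 51, 81]
  [75, 51, 70, ∞, 75, 51, 75]
  [91, 51, 70, 98, ∞, 51, 81]
  [55, 53, 55, 55, 55, ∞, 58]
  [75, 53, 70, 83, 75, 75, ∞]
D(7):
  [∞, 53, 70, 70, 70, 70, 70]
  [75, ∞, 70, 76, 75, 75, 75]
  [85, 53, ∞, 85, 85, 75, 81]
  [75, 53, 70, ∞, 75, 75, 75]
  [91, 53, 70, 98, ∞, 75, 81]
  [58, 53, 58, 58, 58, ∞, 58]
  [75, 53, 70, 83, 75, 75, ∞]
Answer: M*[6][2] = 53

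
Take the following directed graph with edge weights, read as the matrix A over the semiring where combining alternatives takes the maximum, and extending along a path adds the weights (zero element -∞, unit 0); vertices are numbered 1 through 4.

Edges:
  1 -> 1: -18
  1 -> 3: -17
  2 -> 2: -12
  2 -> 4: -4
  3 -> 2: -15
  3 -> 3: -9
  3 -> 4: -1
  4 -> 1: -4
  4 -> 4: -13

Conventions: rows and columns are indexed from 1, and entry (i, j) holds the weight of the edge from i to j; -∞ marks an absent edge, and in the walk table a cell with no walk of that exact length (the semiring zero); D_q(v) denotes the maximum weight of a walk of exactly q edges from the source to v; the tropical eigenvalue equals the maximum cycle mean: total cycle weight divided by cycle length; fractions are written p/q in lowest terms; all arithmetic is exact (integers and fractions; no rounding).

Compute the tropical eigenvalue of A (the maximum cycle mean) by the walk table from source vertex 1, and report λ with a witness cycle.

q=0: [0, -∞, -∞, -∞]
q=1: [-18, -∞, -17, -∞]
q=2: [-36, -32, -26, -18]
q=3: [-22, -41, -35, -27]
q=4: [-31, -50, -39, -36]
Optimal cycle mean attained by: cycle 1->3->4->1, total (-17) + (-1) + (-4), length 3.
Answer: λ = -22/3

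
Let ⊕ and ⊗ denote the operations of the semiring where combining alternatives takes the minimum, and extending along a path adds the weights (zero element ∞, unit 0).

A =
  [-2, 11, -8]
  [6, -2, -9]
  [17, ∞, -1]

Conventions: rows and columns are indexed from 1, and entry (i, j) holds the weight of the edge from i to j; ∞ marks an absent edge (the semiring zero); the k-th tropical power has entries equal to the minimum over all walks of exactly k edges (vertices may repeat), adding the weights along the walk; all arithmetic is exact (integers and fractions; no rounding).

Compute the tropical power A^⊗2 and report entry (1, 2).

A^⊗2:
  [-4, 9, -10]
  [4, -4, -11]
  [15, 28, -2]
Key observation: the optimum is the walk 1->1->2, with weight (-2) + 11 = 9.
Optimal value attained by: walk 1->1->2.
Answer: (A^⊗2)[1][2] = 9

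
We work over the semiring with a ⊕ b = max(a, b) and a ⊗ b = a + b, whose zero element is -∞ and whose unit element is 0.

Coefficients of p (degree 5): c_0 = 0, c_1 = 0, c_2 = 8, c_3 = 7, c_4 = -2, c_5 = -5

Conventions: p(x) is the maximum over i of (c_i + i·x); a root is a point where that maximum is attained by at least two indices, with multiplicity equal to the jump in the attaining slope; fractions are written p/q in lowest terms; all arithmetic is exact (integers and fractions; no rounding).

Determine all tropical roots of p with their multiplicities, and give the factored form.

hull edge (i=0, c=0) to (i=2, c=8): slope 4, span 2
hull edge (i=2, c=8) to (i=3, c=7): slope -1, span 1
hull edge (i=3, c=7) to (i=5, c=-5): slope -6, span 2
Factored form: p(x) = -5 ⊗ (x ⊕ (-4)) ⊗ (x ⊕ (-4)) ⊗ (x ⊕ 1) ⊗ (x ⊕ 6) ⊗ (x ⊕ 6)
Answer: roots = -4 (mult 2), 1 (mult 1), 6 (mult 2)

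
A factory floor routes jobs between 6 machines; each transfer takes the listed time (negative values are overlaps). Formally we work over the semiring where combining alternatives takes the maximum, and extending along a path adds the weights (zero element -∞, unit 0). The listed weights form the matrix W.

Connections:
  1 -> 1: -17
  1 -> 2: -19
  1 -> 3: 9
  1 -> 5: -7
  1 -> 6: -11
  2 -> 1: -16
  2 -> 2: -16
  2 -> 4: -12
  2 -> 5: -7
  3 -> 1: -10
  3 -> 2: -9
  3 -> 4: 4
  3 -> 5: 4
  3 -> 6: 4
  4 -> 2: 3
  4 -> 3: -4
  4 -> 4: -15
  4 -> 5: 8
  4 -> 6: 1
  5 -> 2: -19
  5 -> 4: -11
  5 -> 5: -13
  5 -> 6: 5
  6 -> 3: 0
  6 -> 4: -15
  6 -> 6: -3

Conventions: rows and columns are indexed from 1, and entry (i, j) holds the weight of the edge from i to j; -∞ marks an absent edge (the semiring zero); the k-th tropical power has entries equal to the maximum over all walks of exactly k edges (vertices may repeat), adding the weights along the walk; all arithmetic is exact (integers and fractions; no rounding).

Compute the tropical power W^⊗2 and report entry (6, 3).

W^⊗2:
  [-1, 0, -8, 13, 13, 13]
  [-32, -9, -7, -18, -4, -2]
  [-25, 7, 4, -7, 12, 9]
  [-13, -11, 1, 0, 0, 13]
  [-35, -8, 5, -10, -3, 2]
  [-10, -9, -3, 4, 4, 4]
Key observation: the optimum is the walk 6->6->3, with weight (-3) + 0 = -3.
Optimal value attained by: walk 6->6->3.
Answer: (W^⊗2)[6][3] = -3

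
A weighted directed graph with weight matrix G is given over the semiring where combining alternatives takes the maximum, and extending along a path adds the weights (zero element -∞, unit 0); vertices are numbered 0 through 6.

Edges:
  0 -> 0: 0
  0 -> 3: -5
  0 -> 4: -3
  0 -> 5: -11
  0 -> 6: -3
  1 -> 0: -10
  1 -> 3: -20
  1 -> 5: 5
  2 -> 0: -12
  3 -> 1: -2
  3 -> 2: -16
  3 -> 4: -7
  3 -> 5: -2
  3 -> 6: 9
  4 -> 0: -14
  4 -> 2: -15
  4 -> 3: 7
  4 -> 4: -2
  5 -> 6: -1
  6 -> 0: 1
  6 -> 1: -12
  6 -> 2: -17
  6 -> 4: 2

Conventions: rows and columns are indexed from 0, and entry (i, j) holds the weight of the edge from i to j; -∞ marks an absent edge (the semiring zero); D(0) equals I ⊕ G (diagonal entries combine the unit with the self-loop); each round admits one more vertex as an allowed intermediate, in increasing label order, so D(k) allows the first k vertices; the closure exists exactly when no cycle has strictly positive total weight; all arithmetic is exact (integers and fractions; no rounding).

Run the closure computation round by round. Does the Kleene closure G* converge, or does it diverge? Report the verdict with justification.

D(0):
  [0, -∞, -∞, -5, -3, -11, -3]
  [-10, 0, -∞, -20, -∞, 5, -∞]
  [-12, -∞, 0, -∞, -∞, -∞, -∞]
  [-∞, -2, -16, 0, -7, -2, 9]
  [-14, -∞, -15, 7, 0, -∞, -∞]
  [-∞, -∞, -∞, -∞, -∞, 0, -1]
  [1, -12, -17, -∞, 2, -∞, 0]
D(1):
  [0, -∞, -∞, -5, -3, -11, -3]
  [-10, 0, -∞, -15, -13, 5, -13]
  [-12, -∞, 0, -17, -15, -23, -15]
  [-∞, -2, -16, 0, -7, -2, 9]
  [-14, -∞, -15, 7, 0, -25, -17]
  [-∞, -∞, -∞, -∞, -∞, 0, -1]
  [1, -12, -17, -4, 2, -10, 0]
D(2):
  [0, -∞, -∞, -5, -3, -11, -3]
  [-10, 0, -∞, -15, -13, 5, -13]
  [-12, -∞, 0, -17, -15, -23, -15]
  [-12, -2, -16, 0, -7, 3, 9]
  [-14, -∞, -15, 7, 0, -25, -17]
  [-∞, -∞, -∞, -∞, -∞, 0, -1]
  [1, -12, -17, -4, 2, -7, 0]
D(3):
  [0, -∞, -∞, -5, -3, -11, -3]
  [-10, 0, -∞, -15, -13, 5, -13]
  [-12, -∞, 0, -17, -15, -23, -15]
  [-12, -2, -16, 0, -7, 3, 9]
  [-14, -∞, -15, 7, 0, -25, -17]
  [-∞, -∞, -∞, -∞, -∞, 0, -1]
  [1, -12, -17, -4, 2, -7, 0]
Detection: at round 4, diagonal entry (6, 6) turns strictly positive.
Key observation: the cycle 6->0->3->6 has total weight 1 + (-5) + 9, which is strictly positive.
Answer: DIVERGES — positive cycle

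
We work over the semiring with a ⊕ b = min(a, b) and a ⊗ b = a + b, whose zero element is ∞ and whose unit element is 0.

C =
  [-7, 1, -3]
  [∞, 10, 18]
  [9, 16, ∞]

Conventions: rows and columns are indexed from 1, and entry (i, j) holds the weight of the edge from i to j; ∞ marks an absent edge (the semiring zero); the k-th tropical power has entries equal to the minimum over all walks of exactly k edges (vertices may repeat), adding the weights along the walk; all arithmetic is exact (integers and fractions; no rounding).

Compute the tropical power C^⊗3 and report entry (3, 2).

C^⊗2:
  [-14, -6, -10]
  [27, 20, 28]
  [2, 10, 6]
C^⊗3:
  [-21, -13, -17]
  [20, 28, 24]
  [-5, 3, -1]
Key observation: the optimum is the walk 3->1->1->2, with weight 9 + (-7) + 1 = 3.
Optimal value attained by: walk 3->1->1->2.
Answer: (C^⊗3)[3][2] = 3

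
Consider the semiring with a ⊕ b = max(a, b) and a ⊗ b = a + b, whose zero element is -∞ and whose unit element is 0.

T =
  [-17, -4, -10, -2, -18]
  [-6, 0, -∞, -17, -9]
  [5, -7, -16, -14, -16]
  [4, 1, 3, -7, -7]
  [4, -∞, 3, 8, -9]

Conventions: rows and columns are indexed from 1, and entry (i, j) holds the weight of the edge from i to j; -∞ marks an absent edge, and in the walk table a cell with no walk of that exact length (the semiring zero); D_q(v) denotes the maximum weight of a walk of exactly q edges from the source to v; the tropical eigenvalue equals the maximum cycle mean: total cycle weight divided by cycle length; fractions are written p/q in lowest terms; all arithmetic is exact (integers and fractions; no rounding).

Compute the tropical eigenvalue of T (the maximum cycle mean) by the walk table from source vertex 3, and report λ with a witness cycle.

q=0: [-∞, -∞, 0, -∞, -∞]
q=1: [5, -7, -16, -14, -16]
q=2: [-10, 1, -5, 3, -13]
q=3: [7, 4, 6, -4, -4]
q=4: [11, 4, -1, 5, -5]
q=5: [9, 7, 8, 9, -2]
Optimal cycle mean attained by: cycle 1->4->3->1, total (-2) + 3 + 5, length 3.
Answer: λ = 2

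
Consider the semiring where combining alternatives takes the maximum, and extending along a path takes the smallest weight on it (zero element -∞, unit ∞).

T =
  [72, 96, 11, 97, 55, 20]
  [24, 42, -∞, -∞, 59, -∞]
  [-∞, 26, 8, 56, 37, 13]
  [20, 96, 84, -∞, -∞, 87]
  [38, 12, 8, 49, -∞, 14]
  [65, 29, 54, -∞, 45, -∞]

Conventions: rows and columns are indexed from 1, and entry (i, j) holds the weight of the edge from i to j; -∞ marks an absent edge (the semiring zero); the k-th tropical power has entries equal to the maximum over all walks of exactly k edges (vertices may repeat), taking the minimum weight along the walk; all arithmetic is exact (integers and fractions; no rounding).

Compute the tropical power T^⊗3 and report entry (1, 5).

T^⊗2:
  [72, 96, 84, 72, 59, 87]
  [38, 42, 11, 49, 42, 20]
  [37, 56, 56, 37, 26, 56]
  [65, 42, 54, 56, 59, 20]
  [38, 49, 49, 38, 38, 49]
  [65, 65, 11, 65, 55, 20]
T^⊗3:
  [72, 72, 72, 72, 59, 72]
  [38, 49, 49, 42, 42, 49]
  [56, 42, 54, 56, 56, 37]
  [65, 65, 56, 65, 55, 56]
  [49, 42, 49, 49, 49, 38]
  [65, 65, 65, 65, 59, 65]
Key observation: the optimum is the walk 1->1->2->5, with weight 72 min 96 min 59 = 59.
Optimal value attained by: walk 1->1->2->5.
Answer: (T^⊗3)[1][5] = 59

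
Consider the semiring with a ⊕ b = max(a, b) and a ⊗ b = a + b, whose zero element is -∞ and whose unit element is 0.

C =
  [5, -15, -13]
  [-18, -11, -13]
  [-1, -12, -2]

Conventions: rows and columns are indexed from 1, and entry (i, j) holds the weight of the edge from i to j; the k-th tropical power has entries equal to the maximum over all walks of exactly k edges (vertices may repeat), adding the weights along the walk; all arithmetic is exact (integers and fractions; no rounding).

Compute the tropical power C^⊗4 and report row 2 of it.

C^⊗2:
  [10, -10, -8]
  [-13, -22, -15]
  [4, -14, -4]
C^⊗3:
  [15, -5, -3]
  [-8, -27, -17]
  [9, -11, -6]
C^⊗4:
  [20, 0, 2]
  [-3, -23, -19]
  [14, -6, -4]
Answer: row 2 of C^⊗4 = [-3, -23, -19]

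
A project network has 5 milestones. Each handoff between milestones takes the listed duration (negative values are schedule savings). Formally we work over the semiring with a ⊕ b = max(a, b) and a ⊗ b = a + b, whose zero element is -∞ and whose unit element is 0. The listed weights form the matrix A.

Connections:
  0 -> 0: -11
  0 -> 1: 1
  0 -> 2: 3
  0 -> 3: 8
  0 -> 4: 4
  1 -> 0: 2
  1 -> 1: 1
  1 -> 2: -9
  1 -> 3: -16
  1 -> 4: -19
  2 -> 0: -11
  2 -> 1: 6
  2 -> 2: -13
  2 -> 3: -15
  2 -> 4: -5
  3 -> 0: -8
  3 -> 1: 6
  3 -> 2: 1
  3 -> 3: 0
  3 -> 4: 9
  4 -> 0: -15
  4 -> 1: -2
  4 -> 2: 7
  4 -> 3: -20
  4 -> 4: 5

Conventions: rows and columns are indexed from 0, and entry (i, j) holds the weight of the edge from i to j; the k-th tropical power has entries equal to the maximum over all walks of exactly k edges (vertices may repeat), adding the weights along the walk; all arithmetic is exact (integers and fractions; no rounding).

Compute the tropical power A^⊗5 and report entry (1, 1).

A^⊗2:
  [3, 14, 11, 8, 17]
  [3, 3, 5, 10, 6]
  [8, 7, 2, -3, 0]
  [8, 7, 16, 0, 14]
  [0, 13, 12, -7, 10]
A^⊗3:
  [16, 17, 24, 11, 22]
  [5, 16, 13, 11, 19]
  [9, 9, 11, 16, 12]
  [9, 22, 21, 16, 19]
  [15, 18, 17, 8, 15]
A^⊗4:
  [19, 30, 29, 24, 27]
  [18, 19, 26, 13, 24]
  [11, 22, 19, 17, 25]
  [24, 27, 26, 17, 25]
  [20, 23, 22, 23, 20]
A^⊗5:
  [32, 35, 34, 27, 33]
  [21, 32, 31, 26, 29]
  [24, 25, 32, 19, 30]
  [29, 32, 32, 32, 30]
  [25, 29, 27, 28, 32]
Key observation: the optimum is the walk 1->0->3->4->2->1, with weight 2 + 8 + 9 + 7 + 6 = 32.
Optimal value attained by: walk 1->0->3->4->2->1.
Answer: (A^⊗5)[1][1] = 32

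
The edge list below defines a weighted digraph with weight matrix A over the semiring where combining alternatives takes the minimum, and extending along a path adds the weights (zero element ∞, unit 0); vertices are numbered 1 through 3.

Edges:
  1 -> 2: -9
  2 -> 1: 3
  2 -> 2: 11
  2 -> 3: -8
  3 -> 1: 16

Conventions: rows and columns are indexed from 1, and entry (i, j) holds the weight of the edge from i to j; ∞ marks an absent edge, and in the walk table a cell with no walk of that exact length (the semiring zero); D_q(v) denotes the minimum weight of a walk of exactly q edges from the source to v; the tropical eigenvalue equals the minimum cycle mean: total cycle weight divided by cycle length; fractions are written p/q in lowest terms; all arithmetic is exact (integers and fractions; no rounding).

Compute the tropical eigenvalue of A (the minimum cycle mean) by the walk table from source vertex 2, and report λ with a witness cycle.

q=0: [∞, 0, ∞]
q=1: [3, 11, -8]
q=2: [8, -6, 3]
q=3: [-3, -1, -14]
Optimal cycle mean attained by: cycle 1->2->1, total (-9) + 3, length 2.
Answer: λ = -3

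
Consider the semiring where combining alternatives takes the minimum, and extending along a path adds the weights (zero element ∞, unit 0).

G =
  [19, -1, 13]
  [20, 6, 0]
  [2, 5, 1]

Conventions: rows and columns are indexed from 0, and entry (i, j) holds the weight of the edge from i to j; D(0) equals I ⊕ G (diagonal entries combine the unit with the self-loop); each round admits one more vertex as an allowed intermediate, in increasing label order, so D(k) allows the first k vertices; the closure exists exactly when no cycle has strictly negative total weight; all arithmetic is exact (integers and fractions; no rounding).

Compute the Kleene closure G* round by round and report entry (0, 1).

D(0):
  [0, -1, 13]
  [20, 0, 0]
  [2, 5, 0]
D(1):
  [0, -1, 13]
  [20, 0, 0]
  [2, 1, 0]
D(2):
  [0, -1, -1]
  [20, 0, 0]
  [2, 1, 0]
D(3):
  [0, -1, -1]
  [2, 0, 0]
  [2, 1, 0]
Answer: G*[0][1] = -1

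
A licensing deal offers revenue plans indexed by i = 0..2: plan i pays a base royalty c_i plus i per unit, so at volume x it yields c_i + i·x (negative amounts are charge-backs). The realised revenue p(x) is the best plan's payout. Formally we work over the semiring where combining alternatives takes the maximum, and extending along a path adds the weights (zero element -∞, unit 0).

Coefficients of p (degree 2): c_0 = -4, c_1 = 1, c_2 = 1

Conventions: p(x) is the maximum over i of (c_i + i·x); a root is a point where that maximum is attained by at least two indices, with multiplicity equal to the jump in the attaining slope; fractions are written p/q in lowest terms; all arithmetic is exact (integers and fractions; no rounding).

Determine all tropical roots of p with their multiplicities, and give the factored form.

hull edge (i=0, c=-4) to (i=1, c=1): slope 5, span 1
hull edge (i=1, c=1) to (i=2, c=1): slope 0, span 1
Factored form: p(x) = 1 ⊗ (x ⊕ (-5)) ⊗ (x ⊕ 0)
Answer: roots = -5 (mult 1), 0 (mult 1)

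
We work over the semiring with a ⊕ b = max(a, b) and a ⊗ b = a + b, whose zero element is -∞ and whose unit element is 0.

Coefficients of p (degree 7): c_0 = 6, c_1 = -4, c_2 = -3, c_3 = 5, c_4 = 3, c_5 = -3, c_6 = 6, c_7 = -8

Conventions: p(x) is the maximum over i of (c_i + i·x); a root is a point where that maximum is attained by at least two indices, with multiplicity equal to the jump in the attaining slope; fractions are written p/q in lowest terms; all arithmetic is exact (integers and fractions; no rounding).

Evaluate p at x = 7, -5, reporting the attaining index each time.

p(7) = max(6+0·7=6, -4+1·7=3, -3+2·7=11, 5+3·7=26, 3+4·7=31, -3+5·7=32, 6+6·7=48, -8+7·7=41) = 48 (attained by i=6)
p(-5) = max(6+0·(-5)=6, -4+1·(-5)=-9, -3+2·(-5)=-13, 5+3·(-5)=-10, 3+4·(-5)=-17, -3+5·(-5)=-28, 6+6·(-5)=-24, -8+7·(-5)=-43) = 6 (attained by i=0)
Answer: p(7) = 48; p(-5) = 6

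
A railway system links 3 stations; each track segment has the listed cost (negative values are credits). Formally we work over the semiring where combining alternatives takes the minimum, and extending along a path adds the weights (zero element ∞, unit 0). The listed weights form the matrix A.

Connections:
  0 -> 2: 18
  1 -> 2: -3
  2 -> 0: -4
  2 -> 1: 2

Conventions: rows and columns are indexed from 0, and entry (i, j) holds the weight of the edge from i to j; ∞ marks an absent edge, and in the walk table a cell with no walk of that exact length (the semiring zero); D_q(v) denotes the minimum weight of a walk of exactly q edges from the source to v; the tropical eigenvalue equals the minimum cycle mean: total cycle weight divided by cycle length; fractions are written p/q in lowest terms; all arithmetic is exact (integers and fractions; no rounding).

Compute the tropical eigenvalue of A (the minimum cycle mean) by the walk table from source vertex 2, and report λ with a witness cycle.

q=0: [∞, ∞, 0]
q=1: [-4, 2, ∞]
q=2: [∞, ∞, -1]
q=3: [-5, 1, ∞]
Optimal cycle mean attained by: cycle 1->2->1, total (-3) + 2, length 2.
Answer: λ = -1/2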